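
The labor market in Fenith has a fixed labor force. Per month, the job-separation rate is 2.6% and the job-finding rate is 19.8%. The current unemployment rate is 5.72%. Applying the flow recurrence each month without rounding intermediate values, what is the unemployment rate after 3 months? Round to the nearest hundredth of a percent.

Unemployment rate after three months ≈ 8.86%.

With a fixed labor force, u_{t+1} = u_t + s·(1−u_t) − f·u_t = u_t·(1−s−f) + s.
Here 1−s−f = 0.776 and s = 0.026.
u_1 = 0.057200 × 0.776 + 0.026 = 0.070387.
u_2 = 0.070387 × 0.776 + 0.026 = 0.080620.
u_3 = 0.080620 × 0.776 + 0.026 = 0.088561.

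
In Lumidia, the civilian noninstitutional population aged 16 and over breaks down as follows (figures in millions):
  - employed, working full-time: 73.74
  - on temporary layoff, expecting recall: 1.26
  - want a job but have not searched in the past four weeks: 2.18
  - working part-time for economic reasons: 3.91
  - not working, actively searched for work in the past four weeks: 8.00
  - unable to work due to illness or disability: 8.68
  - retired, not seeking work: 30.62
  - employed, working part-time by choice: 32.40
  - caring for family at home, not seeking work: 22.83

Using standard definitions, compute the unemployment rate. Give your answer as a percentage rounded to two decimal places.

Unemployment rate ≈ 7.76%.

Employed = 73.74 + 3.91 + 32.40 = 110.05 million (anyone who worked, including part-time for economic reasons, counts as employed).
Unemployed = 1.26 + 8.00 = 9.26 million (jobless and actively searching, or on temporary layoff).
Labor force = 110.05 + 9.26 = 119.31 million.
Unemployment rate = 9.26 / 119.31 = 7.76%.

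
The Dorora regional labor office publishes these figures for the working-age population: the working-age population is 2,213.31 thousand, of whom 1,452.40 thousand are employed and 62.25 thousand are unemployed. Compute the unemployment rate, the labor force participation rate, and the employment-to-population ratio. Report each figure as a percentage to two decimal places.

Labor force = employed + unemployed = 1,452.40 + 62.25 = 1,514.65 thousand.
Unemployment rate = 62.25 / 1,514.65 = 4.11%.
Labor force participation rate = 1,514.65 / 2,213.31 = 68.43%.
Employment-population ratio = 1,452.40 / 2,213.31 = 65.62%.

Unemployment rate ≈ 4.11%; labor force participation rate ≈ 68.43%; employment-population ratio ≈ 65.62%.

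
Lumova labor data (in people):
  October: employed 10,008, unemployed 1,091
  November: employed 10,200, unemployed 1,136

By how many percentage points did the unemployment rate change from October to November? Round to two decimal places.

October: labor force = 10,008 + 1,091 = 11,099; u = 1,091/11,099 = 9.83%.
November: labor force = 10,200 + 1,136 = 11,336; u = 1,136/11,336 = 10.02%.
Change = 10.02% − 9.83% = +0.19 pp.

The unemployment rate changed by +0.19 percentage points.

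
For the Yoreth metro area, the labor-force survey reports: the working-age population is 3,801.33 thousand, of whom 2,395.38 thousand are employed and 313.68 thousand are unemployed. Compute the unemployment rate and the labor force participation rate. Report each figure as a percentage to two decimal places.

Unemployment rate ≈ 11.58%; labor force participation rate ≈ 71.27%.

Labor force = employed + unemployed = 2,395.38 + 313.68 = 2,709.06 thousand.
Unemployment rate = 313.68 / 2,709.06 = 11.58%.
Labor force participation rate = 2,709.06 / 3,801.33 = 71.27%.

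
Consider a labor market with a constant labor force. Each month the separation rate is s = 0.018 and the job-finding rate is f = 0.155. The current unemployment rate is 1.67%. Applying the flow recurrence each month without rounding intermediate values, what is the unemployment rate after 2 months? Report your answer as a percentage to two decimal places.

With a fixed labor force, u_{t+1} = u_t + s·(1−u_t) − f·u_t = u_t·(1−s−f) + s.
Here 1−s−f = 0.827 and s = 0.018.
u_1 = 0.016700 × 0.827 + 0.018 = 0.031811.
u_2 = 0.031811 × 0.827 + 0.018 = 0.044308.

Unemployment rate after two months ≈ 4.43%.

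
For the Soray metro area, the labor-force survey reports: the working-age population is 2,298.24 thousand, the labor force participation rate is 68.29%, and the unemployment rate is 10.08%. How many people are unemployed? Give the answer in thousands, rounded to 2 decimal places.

About 158.20 thousand are unemployed.

Labor force = 0.6829 × 2,298.24 = 1,569.47 thousand.
Unemployed = 0.1008 × 1,569.47 ≈ 158.20 thousand.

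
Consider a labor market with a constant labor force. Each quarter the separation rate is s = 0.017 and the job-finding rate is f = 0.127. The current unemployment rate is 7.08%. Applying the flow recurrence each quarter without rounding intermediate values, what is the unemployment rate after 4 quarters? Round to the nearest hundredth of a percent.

Unemployment rate after four quarters ≈ 9.27%.

With a fixed labor force, u_{t+1} = u_t + s·(1−u_t) − f·u_t = u_t·(1−s−f) + s.
Here 1−s−f = 0.856 and s = 0.017.
u_1 = 0.070800 × 0.856 + 0.017 = 0.077605.
u_2 = 0.077605 × 0.856 + 0.017 = 0.083430.
u_3 = 0.083430 × 0.856 + 0.017 = 0.088416.
u_4 = 0.088416 × 0.856 + 0.017 = 0.092684.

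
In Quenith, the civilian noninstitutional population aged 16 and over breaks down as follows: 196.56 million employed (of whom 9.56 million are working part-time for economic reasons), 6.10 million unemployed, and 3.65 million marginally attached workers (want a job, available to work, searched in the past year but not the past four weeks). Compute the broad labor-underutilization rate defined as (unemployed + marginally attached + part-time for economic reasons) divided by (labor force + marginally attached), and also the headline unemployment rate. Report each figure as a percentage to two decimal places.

Broad underutilization rate ≈ 9.36%; headline unemployment rate ≈ 3.01%.

Labor force = 196.56 + 6.10 = 202.66 million.
Numerator = 6.10 + 3.65 + 9.56 = 19.31 million.
Denominator = 202.66 + 3.65 = 206.31 million.
Broad rate = 19.31 / 206.31 = 9.36%.
Headline unemployment rate = 6.10 / 202.66 = 3.01%.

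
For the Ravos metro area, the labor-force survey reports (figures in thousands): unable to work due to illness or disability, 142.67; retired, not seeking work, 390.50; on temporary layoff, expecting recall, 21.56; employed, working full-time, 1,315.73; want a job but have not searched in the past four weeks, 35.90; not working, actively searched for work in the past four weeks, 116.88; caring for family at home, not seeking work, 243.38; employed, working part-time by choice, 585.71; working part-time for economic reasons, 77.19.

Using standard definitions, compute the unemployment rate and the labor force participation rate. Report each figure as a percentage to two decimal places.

Unemployment rate ≈ 6.54%; labor force participation rate ≈ 72.27%.

Employed = 1,315.73 + 585.71 + 77.19 = 1,978.63 thousand (anyone who worked, including part-time for economic reasons, counts as employed).
Unemployed = 21.56 + 116.88 = 138.44 thousand (jobless and actively searching, or on temporary layoff).
Labor force = 1,978.63 + 138.44 = 2,117.07 thousand.
Not in labor force = 142.67 + 390.50 + 35.90 + 243.38 = 812.45 thousand (those not working and not actively searching are outside the labor force — including those who want a job but have given up searching).
Civilian working-age population = 2,117.07 + 812.45 = 2,929.52 thousand.
Unemployment rate = 138.44 / 2,117.07 = 6.54%.
Labor force participation rate = 2,117.07 / 2,929.52 = 72.27%.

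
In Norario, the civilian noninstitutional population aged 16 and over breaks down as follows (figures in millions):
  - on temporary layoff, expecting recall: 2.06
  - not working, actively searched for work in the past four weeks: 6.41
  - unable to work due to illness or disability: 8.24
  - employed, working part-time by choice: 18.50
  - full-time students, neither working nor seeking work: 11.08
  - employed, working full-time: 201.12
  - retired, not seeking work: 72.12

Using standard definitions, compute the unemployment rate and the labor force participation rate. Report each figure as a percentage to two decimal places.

Unemployment rate ≈ 3.71%; labor force participation rate ≈ 71.38%.

Employed = 18.50 + 201.12 = 219.62 million.
Unemployed = 2.06 + 6.41 = 8.47 million (jobless and actively searching, or on temporary layoff).
Labor force = 219.62 + 8.47 = 228.09 million.
Not in labor force = 8.24 + 11.08 + 72.12 = 91.44 million (those not working and not actively searching are outside the labor force).
Civilian working-age population = 228.09 + 91.44 = 319.53 million.
Unemployment rate = 8.47 / 228.09 = 3.71%.
Labor force participation rate = 228.09 / 319.53 = 71.38%.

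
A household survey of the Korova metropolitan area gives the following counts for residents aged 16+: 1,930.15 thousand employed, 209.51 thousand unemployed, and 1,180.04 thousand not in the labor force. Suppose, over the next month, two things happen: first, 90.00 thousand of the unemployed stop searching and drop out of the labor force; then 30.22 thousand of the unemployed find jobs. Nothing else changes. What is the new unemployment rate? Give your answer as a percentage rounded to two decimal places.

Initially, labor force = 1,930.15 + 209.51 = 2,139.66 thousand, so u = 209.51/2,139.66 = 9.79%.
After the first change, unemployed and labor force both fall by 90.00 → E = 1,930.15, U = 119.51, labor force = 2,049.66 thousand.
After the second change, unemployed falls and employed rises by 30.22; labor force unchanged → E = 1,960.37, U = 89.29, labor force = 2,049.66 thousand.
New unemployment rate = 89.29 / 2,049.66 = 4.36%.

New unemployment rate ≈ 4.36%.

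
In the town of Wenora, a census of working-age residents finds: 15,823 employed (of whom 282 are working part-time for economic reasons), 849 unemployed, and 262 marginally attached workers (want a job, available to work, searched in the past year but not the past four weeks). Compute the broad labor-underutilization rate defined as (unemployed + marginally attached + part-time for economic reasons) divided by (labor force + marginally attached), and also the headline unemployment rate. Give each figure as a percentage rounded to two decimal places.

Labor force = 15,823 + 849 = 16,672.
Numerator = 849 + 262 + 282 = 1,393.
Denominator = 16,672 + 262 = 16,934.
Broad rate = 1,393 / 16,934 = 8.23%.
Headline unemployment rate = 849 / 16,672 = 5.09%.

Broad underutilization rate ≈ 8.23%; headline unemployment rate ≈ 5.09%.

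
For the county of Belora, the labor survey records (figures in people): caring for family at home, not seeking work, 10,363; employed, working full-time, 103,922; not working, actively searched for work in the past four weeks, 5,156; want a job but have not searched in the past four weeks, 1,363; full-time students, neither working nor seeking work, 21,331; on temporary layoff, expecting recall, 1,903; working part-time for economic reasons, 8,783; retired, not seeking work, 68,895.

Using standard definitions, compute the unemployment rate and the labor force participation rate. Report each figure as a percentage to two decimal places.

Unemployment rate ≈ 5.89%; labor force participation rate ≈ 54.02%.

Employed = 103,922 + 8,783 = 112,705 (anyone who worked, including part-time for economic reasons, counts as employed).
Unemployed = 5,156 + 1,903 = 7,059 (jobless and actively searching, or on temporary layoff).
Labor force = 112,705 + 7,059 = 119,764.
Not in labor force = 10,363 + 1,363 + 21,331 + 68,895 = 101,952 (those not working and not actively searching are outside the labor force — including those who want a job but have given up searching).
Civilian working-age population = 119,764 + 101,952 = 221,716.
Unemployment rate = 7,059 / 119,764 = 5.89%.
Labor force participation rate = 119,764 / 221,716 = 54.02%.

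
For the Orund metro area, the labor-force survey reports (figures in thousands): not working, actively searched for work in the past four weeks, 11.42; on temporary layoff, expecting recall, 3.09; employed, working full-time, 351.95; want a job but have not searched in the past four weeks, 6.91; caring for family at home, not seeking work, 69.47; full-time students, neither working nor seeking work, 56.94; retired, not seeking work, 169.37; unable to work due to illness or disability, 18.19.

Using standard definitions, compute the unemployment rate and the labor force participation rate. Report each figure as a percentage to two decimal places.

Employed = 351.95 thousand.
Unemployed = 11.42 + 3.09 = 14.51 thousand (jobless and actively searching, or on temporary layoff).
Labor force = 351.95 + 14.51 = 366.46 thousand.
Not in labor force = 6.91 + 69.47 + 56.94 + 169.37 + 18.19 = 320.88 thousand (those not working and not actively searching are outside the labor force — including those who want a job but have given up searching).
Civilian working-age population = 366.46 + 320.88 = 687.34 thousand.
Unemployment rate = 14.51 / 366.46 = 3.96%.
Labor force participation rate = 366.46 / 687.34 = 53.32%.

Unemployment rate ≈ 3.96%; labor force participation rate ≈ 53.32%.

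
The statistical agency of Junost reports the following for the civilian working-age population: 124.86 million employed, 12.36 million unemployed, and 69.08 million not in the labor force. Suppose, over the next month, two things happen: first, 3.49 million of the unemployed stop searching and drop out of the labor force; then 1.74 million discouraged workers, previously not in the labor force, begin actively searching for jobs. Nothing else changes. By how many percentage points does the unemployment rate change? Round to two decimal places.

Initially, labor force = 124.86 + 12.36 = 137.22 million, so u = 12.36/137.22 = 9.01%.
After the first change, unemployed and labor force both fall by 3.49 → E = 124.86, U = 8.87, labor force = 133.73 million.
After the second change, unemployed and labor force both rise by 1.74 → E = 124.86, U = 10.61, labor force = 135.47 million.
New unemployment rate = 10.61 / 135.47 = 7.83%.
Change = 7.83% − 9.01% = −1.18 percentage points.

The unemployment rate changes by −1.18 percentage points.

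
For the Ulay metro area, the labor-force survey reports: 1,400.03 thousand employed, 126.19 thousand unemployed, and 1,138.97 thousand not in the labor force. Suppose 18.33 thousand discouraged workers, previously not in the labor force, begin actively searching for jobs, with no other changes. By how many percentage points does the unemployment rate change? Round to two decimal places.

Initially, labor force = 1,400.03 + 126.19 = 1,526.22 thousand, so u = 126.19/1,526.22 = 8.27%.
After the change, unemployed and labor force both rise by 18.33 → E = 1,400.03, U = 144.52, labor force = 1,544.55 thousand.
New unemployment rate = 144.52 / 1,544.55 = 9.36%.
Change = 9.36% − 8.27% = +1.09 percentage points.

The unemployment rate changes by +1.09 percentage points.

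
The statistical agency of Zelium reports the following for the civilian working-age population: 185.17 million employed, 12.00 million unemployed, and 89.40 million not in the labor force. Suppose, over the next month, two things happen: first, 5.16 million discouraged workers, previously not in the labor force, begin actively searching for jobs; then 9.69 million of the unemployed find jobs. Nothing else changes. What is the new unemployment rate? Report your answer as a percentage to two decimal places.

Initially, labor force = 185.17 + 12.00 = 197.17 million, so u = 12.00/197.17 = 6.09%.
After the first change, unemployed and labor force both rise by 5.16 → E = 185.17, U = 17.16, labor force = 202.33 million.
After the second change, unemployed falls and employed rises by 9.69; labor force unchanged → E = 194.86, U = 7.47, labor force = 202.33 million.
New unemployment rate = 7.47 / 202.33 = 3.69%.

New unemployment rate ≈ 3.69%.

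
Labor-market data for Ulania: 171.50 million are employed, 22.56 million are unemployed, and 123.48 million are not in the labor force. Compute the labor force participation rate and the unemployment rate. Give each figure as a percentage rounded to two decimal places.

Labor force = employed + unemployed = 171.50 + 22.56 = 194.06 million.
Working-age population = 194.06 + 123.48 = 317.54 million.
Unemployment rate = 22.56 / 194.06 = 11.63%.
Labor force participation rate = 194.06 / 317.54 = 61.11%.

Labor force participation rate ≈ 61.11%; unemployment rate ≈ 11.63%.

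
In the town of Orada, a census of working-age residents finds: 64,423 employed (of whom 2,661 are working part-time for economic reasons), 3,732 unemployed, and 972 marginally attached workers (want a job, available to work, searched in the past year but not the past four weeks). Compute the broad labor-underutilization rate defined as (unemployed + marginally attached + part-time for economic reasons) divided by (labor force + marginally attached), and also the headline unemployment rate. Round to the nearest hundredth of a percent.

Labor force = 64,423 + 3,732 = 68,155.
Numerator = 3,732 + 972 + 2,661 = 7,365.
Denominator = 68,155 + 972 = 69,127.
Broad rate = 7,365 / 69,127 = 10.65%.
Headline unemployment rate = 3,732 / 68,155 = 5.48%.

Broad underutilization rate ≈ 10.65%; headline unemployment rate ≈ 5.48%.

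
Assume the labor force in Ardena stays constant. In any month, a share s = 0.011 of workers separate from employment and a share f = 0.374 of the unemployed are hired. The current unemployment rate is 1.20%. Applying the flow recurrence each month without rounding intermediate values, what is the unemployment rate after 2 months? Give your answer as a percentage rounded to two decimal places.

With a fixed labor force, u_{t+1} = u_t + s·(1−u_t) − f·u_t = u_t·(1−s−f) + s.
Here 1−s−f = 0.615 and s = 0.011.
u_1 = 0.012000 × 0.615 + 0.011 = 0.018380.
u_2 = 0.018380 × 0.615 + 0.011 = 0.022304.

Unemployment rate after two months ≈ 2.23%.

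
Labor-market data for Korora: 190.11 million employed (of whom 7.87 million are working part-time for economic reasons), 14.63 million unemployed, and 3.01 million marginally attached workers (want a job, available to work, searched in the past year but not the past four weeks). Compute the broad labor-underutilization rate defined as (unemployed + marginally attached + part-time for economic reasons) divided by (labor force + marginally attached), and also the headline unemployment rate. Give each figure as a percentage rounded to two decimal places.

Broad underutilization rate ≈ 12.28%; headline unemployment rate ≈ 7.15%.

Labor force = 190.11 + 14.63 = 204.74 million.
Numerator = 14.63 + 3.01 + 7.87 = 25.51 million.
Denominator = 204.74 + 3.01 = 207.75 million.
Broad rate = 25.51 / 207.75 = 12.28%.
Headline unemployment rate = 14.63 / 204.74 = 7.15%.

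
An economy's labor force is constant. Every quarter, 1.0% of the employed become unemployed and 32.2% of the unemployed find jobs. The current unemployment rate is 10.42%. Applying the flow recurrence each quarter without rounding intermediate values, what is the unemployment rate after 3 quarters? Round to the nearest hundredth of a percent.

With a fixed labor force, u_{t+1} = u_t + s·(1−u_t) − f·u_t = u_t·(1−s−f) + s.
Here 1−s−f = 0.668 and s = 0.010.
u_1 = 0.104200 × 0.668 + 0.010 = 0.079606.
u_2 = 0.079606 × 0.668 + 0.010 = 0.063177.
u_3 = 0.063177 × 0.668 + 0.010 = 0.052202.

Unemployment rate after three quarters ≈ 5.22%.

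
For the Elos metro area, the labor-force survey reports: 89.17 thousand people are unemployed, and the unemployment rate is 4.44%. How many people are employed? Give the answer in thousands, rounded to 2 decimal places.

About 1,919.16 thousand are employed.

Labor force = U / u = 89.17 / 0.0444 ≈ 2,008.33 thousand.
Employed = labor force − unemployed = 2,008.33 − 89.17 = 1,919.16 thousand.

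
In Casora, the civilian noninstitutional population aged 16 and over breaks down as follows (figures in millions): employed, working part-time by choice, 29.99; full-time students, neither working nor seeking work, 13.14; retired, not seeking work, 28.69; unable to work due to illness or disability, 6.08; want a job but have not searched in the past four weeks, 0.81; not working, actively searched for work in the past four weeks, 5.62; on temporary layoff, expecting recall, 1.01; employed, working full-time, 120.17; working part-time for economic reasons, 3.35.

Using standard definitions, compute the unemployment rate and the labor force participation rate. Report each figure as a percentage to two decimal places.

Employed = 29.99 + 120.17 + 3.35 = 153.51 million (anyone who worked, including part-time for economic reasons, counts as employed).
Unemployed = 5.62 + 1.01 = 6.63 million (jobless and actively searching, or on temporary layoff).
Labor force = 153.51 + 6.63 = 160.14 million.
Not in labor force = 13.14 + 28.69 + 6.08 + 0.81 = 48.72 million (those not working and not actively searching are outside the labor force — including those who want a job but have given up searching).
Civilian working-age population = 160.14 + 48.72 = 208.86 million.
Unemployment rate = 6.63 / 160.14 = 4.14%.
Labor force participation rate = 160.14 / 208.86 = 76.67%.

Unemployment rate ≈ 4.14%; labor force participation rate ≈ 76.67%.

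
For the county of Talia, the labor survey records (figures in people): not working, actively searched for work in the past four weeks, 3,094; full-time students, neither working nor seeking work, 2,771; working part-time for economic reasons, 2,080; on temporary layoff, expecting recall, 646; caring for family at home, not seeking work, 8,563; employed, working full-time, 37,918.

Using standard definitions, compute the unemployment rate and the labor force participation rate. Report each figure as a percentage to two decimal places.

Employed = 2,080 + 37,918 = 39,998 (anyone who worked, including part-time for economic reasons, counts as employed).
Unemployed = 3,094 + 646 = 3,740 (jobless and actively searching, or on temporary layoff).
Labor force = 39,998 + 3,740 = 43,738.
Not in labor force = 2,771 + 8,563 = 11,334 (those not working and not actively searching are outside the labor force).
Civilian working-age population = 43,738 + 11,334 = 55,072.
Unemployment rate = 3,740 / 43,738 = 8.55%.
Labor force participation rate = 43,738 / 55,072 = 79.42%.

Unemployment rate ≈ 8.55%; labor force participation rate ≈ 79.42%.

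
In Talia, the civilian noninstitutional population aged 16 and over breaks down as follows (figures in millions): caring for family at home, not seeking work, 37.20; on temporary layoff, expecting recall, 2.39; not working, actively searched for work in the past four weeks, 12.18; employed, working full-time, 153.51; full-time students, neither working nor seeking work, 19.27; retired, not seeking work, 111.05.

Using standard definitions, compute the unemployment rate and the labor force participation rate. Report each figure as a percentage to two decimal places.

Unemployment rate ≈ 8.67%; labor force participation rate ≈ 50.08%.

Employed = 153.51 million.
Unemployed = 2.39 + 12.18 = 14.57 million (jobless and actively searching, or on temporary layoff).
Labor force = 153.51 + 14.57 = 168.08 million.
Not in labor force = 37.20 + 19.27 + 111.05 = 167.52 million (those not working and not actively searching are outside the labor force).
Civilian working-age population = 168.08 + 167.52 = 335.60 million.
Unemployment rate = 14.57 / 168.08 = 8.67%.
Labor force participation rate = 168.08 / 335.60 = 50.08%.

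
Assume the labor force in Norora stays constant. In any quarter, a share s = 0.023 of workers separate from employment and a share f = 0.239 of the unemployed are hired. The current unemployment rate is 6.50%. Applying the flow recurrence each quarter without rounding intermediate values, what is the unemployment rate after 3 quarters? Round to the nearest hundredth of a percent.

Unemployment rate after three quarters ≈ 7.86%.

With a fixed labor force, u_{t+1} = u_t + s·(1−u_t) − f·u_t = u_t·(1−s−f) + s.
Here 1−s−f = 0.738 and s = 0.023.
u_1 = 0.065000 × 0.738 + 0.023 = 0.070970.
u_2 = 0.070970 × 0.738 + 0.023 = 0.075376.
u_3 = 0.075376 × 0.738 + 0.023 = 0.078627.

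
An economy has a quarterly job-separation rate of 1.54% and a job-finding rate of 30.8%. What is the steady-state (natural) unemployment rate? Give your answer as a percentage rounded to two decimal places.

At steady state the flows balance: s·E = f·U, so U/(E+U) = s/(s+f).
u* = 1.54 / (1.54 + 30.8) = 1.54 / 32.34 = 4.76%.

Steady-state unemployment rate ≈ 4.76%.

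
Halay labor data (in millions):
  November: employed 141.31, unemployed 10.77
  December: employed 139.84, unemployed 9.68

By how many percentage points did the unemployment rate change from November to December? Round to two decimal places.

The unemployment rate changed by −0.61 percentage points.

November: labor force = 141.31 + 10.77 = 152.08; u = 10.77/152.08 = 7.08%.
December: labor force = 139.84 + 9.68 = 149.52; u = 9.68/149.52 = 6.47%.
Change = 6.47% − 7.08% = −0.61 pp.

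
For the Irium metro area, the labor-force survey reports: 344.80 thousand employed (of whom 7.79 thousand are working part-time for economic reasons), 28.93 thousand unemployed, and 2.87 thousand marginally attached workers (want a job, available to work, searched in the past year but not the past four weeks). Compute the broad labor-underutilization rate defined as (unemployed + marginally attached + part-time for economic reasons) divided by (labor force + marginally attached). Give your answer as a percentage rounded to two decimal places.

Labor force = 344.80 + 28.93 = 373.73 thousand.
Numerator = 28.93 + 2.87 + 7.79 = 39.59 thousand.
Denominator = 373.73 + 2.87 = 376.60 thousand.
Broad rate = 39.59 / 376.60 = 10.51%.

Broad underutilization rate ≈ 10.51%.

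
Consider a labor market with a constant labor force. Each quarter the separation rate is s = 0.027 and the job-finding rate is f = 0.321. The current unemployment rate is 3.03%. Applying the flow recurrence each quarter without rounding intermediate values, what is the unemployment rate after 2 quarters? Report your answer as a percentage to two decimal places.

With a fixed labor force, u_{t+1} = u_t + s·(1−u_t) − f·u_t = u_t·(1−s−f) + s.
Here 1−s−f = 0.652 and s = 0.027.
u_1 = 0.030300 × 0.652 + 0.027 = 0.046756.
u_2 = 0.046756 × 0.652 + 0.027 = 0.057485.

Unemployment rate after two quarters ≈ 5.75%.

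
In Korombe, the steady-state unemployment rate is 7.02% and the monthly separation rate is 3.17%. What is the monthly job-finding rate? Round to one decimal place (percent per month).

Job-finding rate ≈ 42.0% per month.

From u* = s/(s+f): f = s·(1−u)/u.
f = 3.17 × (1 − 0.0702) / 0.0702 = 2.9475 / 0.0702 ≈ 42.0% per month.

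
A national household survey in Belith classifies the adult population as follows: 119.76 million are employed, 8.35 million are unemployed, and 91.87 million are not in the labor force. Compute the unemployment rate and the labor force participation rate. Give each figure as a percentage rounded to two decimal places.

Labor force = employed + unemployed = 119.76 + 8.35 = 128.11 million.
Working-age population = 128.11 + 91.87 = 219.98 million.
Unemployment rate = 8.35 / 128.11 = 6.52%.
Labor force participation rate = 128.11 / 219.98 = 58.24%.

Unemployment rate ≈ 6.52%; labor force participation rate ≈ 58.24%.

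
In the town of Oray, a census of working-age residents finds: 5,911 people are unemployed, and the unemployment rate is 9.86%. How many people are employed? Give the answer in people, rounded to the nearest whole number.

About 54,038 are employed.

Labor force = U / u = 5,911 / 0.0986 ≈ 59,949.
Employed = labor force − unemployed = 59,949 − 5,911 = 54,038.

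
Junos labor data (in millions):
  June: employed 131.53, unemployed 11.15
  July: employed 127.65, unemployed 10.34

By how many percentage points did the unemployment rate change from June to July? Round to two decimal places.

June: labor force = 131.53 + 11.15 = 142.68; u = 11.15/142.68 = 7.81%.
July: labor force = 127.65 + 10.34 = 137.99; u = 10.34/137.99 = 7.49%.
Change = 7.49% − 7.81% = −0.32 pp.

The unemployment rate changed by −0.32 percentage points.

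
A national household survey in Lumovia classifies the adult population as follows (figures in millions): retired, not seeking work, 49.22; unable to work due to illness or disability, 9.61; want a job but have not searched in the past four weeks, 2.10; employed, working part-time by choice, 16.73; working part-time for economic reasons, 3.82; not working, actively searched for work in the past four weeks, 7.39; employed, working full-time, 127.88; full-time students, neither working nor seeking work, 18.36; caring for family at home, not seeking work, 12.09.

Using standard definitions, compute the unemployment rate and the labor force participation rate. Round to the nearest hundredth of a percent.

Unemployment rate ≈ 4.74%; labor force participation rate ≈ 63.03%.

Employed = 16.73 + 3.82 + 127.88 = 148.43 million (anyone who worked, including part-time for economic reasons, counts as employed).
Unemployed = 7.39 million.
Labor force = 148.43 + 7.39 = 155.82 million.
Not in labor force = 49.22 + 9.61 + 2.10 + 18.36 + 12.09 = 91.38 million (those not working and not actively searching are outside the labor force — including those who want a job but have given up searching).
Civilian working-age population = 155.82 + 91.38 = 247.20 million.
Unemployment rate = 7.39 / 155.82 = 4.74%.
Labor force participation rate = 155.82 / 247.20 = 63.03%.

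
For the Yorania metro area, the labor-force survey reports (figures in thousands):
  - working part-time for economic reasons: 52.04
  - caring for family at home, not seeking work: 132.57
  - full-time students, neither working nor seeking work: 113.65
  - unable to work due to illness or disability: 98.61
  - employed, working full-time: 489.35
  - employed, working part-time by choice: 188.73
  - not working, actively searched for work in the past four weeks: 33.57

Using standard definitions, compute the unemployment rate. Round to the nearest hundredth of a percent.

Unemployment rate ≈ 4.40%.

Employed = 52.04 + 489.35 + 188.73 = 730.12 thousand (anyone who worked, including part-time for economic reasons, counts as employed).
Unemployed = 33.57 thousand.
Labor force = 730.12 + 33.57 = 763.69 thousand.
Unemployment rate = 33.57 / 763.69 = 4.40%.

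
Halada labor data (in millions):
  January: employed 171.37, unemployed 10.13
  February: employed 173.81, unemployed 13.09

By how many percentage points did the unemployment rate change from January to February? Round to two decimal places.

January: labor force = 171.37 + 10.13 = 181.50; u = 10.13/181.50 = 5.58%.
February: labor force = 173.81 + 13.09 = 186.90; u = 13.09/186.90 = 7.00%.
Change = 7.00% − 5.58% = +1.42 pp.

The unemployment rate changed by +1.42 percentage points.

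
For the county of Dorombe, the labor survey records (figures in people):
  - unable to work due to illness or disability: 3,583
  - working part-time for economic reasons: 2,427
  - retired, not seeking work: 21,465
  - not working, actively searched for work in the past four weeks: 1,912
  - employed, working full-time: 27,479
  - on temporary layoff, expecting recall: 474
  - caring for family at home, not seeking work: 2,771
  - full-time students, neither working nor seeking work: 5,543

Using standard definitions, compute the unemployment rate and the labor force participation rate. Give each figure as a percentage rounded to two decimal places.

Unemployment rate ≈ 7.39%; labor force participation rate ≈ 49.19%.

Employed = 2,427 + 27,479 = 29,906 (anyone who worked, including part-time for economic reasons, counts as employed).
Unemployed = 1,912 + 474 = 2,386 (jobless and actively searching, or on temporary layoff).
Labor force = 29,906 + 2,386 = 32,292.
Not in labor force = 3,583 + 21,465 + 2,771 + 5,543 = 33,362 (those not working and not actively searching are outside the labor force).
Civilian working-age population = 32,292 + 33,362 = 65,654.
Unemployment rate = 2,386 / 32,292 = 7.39%.
Labor force participation rate = 32,292 / 65,654 = 49.19%.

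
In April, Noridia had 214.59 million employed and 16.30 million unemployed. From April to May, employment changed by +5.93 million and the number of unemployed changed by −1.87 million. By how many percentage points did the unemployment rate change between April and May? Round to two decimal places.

The unemployment rate changed by −0.92 percentage points.

April: labor force = 214.59 + 16.30 = 230.89; u = 16.30/230.89 = 7.06%.
May: labor force = 220.52 + 14.43 = 234.95; u = 14.43/234.95 = 6.14%.
Change = 6.14% − 7.06% = −0.92 pp.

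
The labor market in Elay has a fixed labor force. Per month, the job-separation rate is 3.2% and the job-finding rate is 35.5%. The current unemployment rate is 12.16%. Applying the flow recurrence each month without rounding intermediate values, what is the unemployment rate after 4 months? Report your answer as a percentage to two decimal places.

With a fixed labor force, u_{t+1} = u_t + s·(1−u_t) − f·u_t = u_t·(1−s−f) + s.
Here 1−s−f = 0.613 and s = 0.032.
u_1 = 0.121600 × 0.613 + 0.032 = 0.106541.
u_2 = 0.106541 × 0.613 + 0.032 = 0.097310.
u_3 = 0.097310 × 0.613 + 0.032 = 0.091651.
u_4 = 0.091651 × 0.613 + 0.032 = 0.088182.

Unemployment rate after four months ≈ 8.82%.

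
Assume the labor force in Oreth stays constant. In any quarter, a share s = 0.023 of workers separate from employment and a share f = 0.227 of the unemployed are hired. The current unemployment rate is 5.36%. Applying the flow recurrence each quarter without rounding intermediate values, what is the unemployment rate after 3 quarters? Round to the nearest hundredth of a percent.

Unemployment rate after three quarters ≈ 7.58%.

With a fixed labor force, u_{t+1} = u_t + s·(1−u_t) − f·u_t = u_t·(1−s−f) + s.
Here 1−s−f = 0.750 and s = 0.023.
u_1 = 0.053600 × 0.750 + 0.023 = 0.063200.
u_2 = 0.063200 × 0.750 + 0.023 = 0.070400.
u_3 = 0.070400 × 0.750 + 0.023 = 0.075800.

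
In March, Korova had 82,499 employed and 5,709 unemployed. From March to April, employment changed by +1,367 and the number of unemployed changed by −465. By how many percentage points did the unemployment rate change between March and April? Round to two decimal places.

The unemployment rate changed by −0.59 percentage points.

March: labor force = 82,499 + 5,709 = 88,208; u = 5,709/88,208 = 6.47%.
April: labor force = 83,866 + 5,244 = 89,110; u = 5,244/89,110 = 5.88%.
Change = 5.88% − 6.47% = −0.59 pp.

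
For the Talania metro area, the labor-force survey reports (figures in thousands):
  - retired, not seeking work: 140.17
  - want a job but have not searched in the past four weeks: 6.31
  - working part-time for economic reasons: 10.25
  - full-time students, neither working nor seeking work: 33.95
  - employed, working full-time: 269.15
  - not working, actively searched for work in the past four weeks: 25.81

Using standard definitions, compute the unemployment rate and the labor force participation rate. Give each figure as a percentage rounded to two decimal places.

Unemployment rate ≈ 8.46%; labor force participation rate ≈ 62.85%.

Employed = 10.25 + 269.15 = 279.40 thousand (anyone who worked, including part-time for economic reasons, counts as employed).
Unemployed = 25.81 thousand.
Labor force = 279.40 + 25.81 = 305.21 thousand.
Not in labor force = 140.17 + 6.31 + 33.95 = 180.43 thousand (those not working and not actively searching are outside the labor force — including those who want a job but have given up searching).
Civilian working-age population = 305.21 + 180.43 = 485.64 thousand.
Unemployment rate = 25.81 / 305.21 = 8.46%.
Labor force participation rate = 305.21 / 485.64 = 62.85%.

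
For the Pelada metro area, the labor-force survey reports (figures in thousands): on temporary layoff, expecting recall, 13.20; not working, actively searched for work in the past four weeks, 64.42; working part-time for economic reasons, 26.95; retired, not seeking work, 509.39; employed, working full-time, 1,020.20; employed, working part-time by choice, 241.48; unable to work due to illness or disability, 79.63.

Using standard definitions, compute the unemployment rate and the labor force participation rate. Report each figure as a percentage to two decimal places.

Employed = 26.95 + 1,020.20 + 241.48 = 1,288.63 thousand (anyone who worked, including part-time for economic reasons, counts as employed).
Unemployed = 13.20 + 64.42 = 77.62 thousand (jobless and actively searching, or on temporary layoff).
Labor force = 1,288.63 + 77.62 = 1,366.25 thousand.
Not in labor force = 509.39 + 79.63 = 589.02 thousand (those not working and not actively searching are outside the labor force).
Civilian working-age population = 1,366.25 + 589.02 = 1,955.27 thousand.
Unemployment rate = 77.62 / 1,366.25 = 5.68%.
Labor force participation rate = 1,366.25 / 1,955.27 = 69.88%.

Unemployment rate ≈ 5.68%; labor force participation rate ≈ 69.88%.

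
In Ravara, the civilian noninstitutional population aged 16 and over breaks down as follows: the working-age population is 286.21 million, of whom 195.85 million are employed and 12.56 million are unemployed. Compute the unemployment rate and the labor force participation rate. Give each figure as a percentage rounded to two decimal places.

Unemployment rate ≈ 6.03%; labor force participation rate ≈ 72.82%.

Labor force = employed + unemployed = 195.85 + 12.56 = 208.41 million.
Unemployment rate = 12.56 / 208.41 = 6.03%.
Labor force participation rate = 208.41 / 286.21 = 72.82%.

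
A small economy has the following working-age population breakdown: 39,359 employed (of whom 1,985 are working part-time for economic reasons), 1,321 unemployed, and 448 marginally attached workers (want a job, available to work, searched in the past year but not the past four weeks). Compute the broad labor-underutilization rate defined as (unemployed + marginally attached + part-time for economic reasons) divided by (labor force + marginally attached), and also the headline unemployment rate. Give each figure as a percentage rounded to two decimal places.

Labor force = 39,359 + 1,321 = 40,680.
Numerator = 1,321 + 448 + 1,985 = 3,754.
Denominator = 40,680 + 448 = 41,128.
Broad rate = 3,754 / 41,128 = 9.13%.
Headline unemployment rate = 1,321 / 40,680 = 3.25%.

Broad underutilization rate ≈ 9.13%; headline unemployment rate ≈ 3.25%.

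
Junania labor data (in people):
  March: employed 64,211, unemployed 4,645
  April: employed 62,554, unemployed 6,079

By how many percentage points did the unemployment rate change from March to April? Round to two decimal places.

The unemployment rate changed by +2.11 percentage points.

March: labor force = 64,211 + 4,645 = 68,856; u = 4,645/68,856 = 6.75%.
April: labor force = 62,554 + 6,079 = 68,633; u = 6,079/68,633 = 8.86%.
Change = 8.86% − 6.75% = +2.11 pp.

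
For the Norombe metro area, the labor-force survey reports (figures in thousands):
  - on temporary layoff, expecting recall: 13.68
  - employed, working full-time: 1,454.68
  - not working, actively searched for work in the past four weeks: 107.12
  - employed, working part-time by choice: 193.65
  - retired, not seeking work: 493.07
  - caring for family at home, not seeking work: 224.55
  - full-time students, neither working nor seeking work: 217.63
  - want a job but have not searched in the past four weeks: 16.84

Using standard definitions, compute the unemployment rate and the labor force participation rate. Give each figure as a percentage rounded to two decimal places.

Unemployment rate ≈ 6.83%; labor force participation rate ≈ 65.01%.

Employed = 1,454.68 + 193.65 = 1,648.33 thousand.
Unemployed = 13.68 + 107.12 = 120.80 thousand (jobless and actively searching, or on temporary layoff).
Labor force = 1,648.33 + 120.80 = 1,769.13 thousand.
Not in labor force = 493.07 + 224.55 + 217.63 + 16.84 = 952.09 thousand (those not working and not actively searching are outside the labor force — including those who want a job but have given up searching).
Civilian working-age population = 1,769.13 + 952.09 = 2,721.22 thousand.
Unemployment rate = 120.80 / 1,769.13 = 6.83%.
Labor force participation rate = 1,769.13 / 2,721.22 = 65.01%.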